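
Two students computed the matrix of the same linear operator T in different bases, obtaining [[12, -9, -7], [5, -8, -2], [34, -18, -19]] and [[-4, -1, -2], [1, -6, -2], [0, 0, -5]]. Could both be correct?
Both have characteristic polynomial (x + 5)^3, but the minimal polynomial of A is (x + 5)^3 while the minimal polynomial of B is (x + 5)^2. The minimal polynomial is a similarity invariant, so A and B are not similar.

No.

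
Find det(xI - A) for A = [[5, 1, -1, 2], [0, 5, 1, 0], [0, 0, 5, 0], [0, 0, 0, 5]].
xI - A = [[x - 5, -1, 1, -2], [0, x - 5, -1, 0], [0, 0, x - 5, 0], [0, 0, 0, x - 5]].

Expanding det(xI - A) along the first row:
det(xI - A) = + (x - 5)·det([[x - 5, -1, 0], [0, x - 5, 0], [0, 0, x - 5]]) - (-1)·det([[0, -1, 0], [0, x - 5, 0], [0, 0, x - 5]]) + (1)·det([[0, x - 5, 0], [0, 0, 0], [0, 0, x - 5]]) - (-2)·det([[0, x - 5, -1], [0, 0, x - 5], [0, 0, 0]]).

Evaluating gives χ_A(x) = x^4 - 20x^3 + 150x^2 - 500x + 625 = (x - 5)^4.

χ_A(x) = (x - 5)^4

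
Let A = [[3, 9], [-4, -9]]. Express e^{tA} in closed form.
A has Jordan form J = [[-3, 1], [0, -3]] with A = PJP^{-1}, so e^{tA} = P e^{tJ} P^{-1}.

For a Jordan block J_k(λ), e^{tJ_k(λ)} = e^{λt} · (I + tN + t^2 N^2/2! + ... + t^{k-1} N^{k-1}/(k-1)!) where N is the nilpotent superdiagonal part.

Assembling the blocks and conjugating back gives the entries of e^{tA} as shown above.

e^{tA} = [[(6*t + 1)*e^{-3*t}, 9*t*e^{-3*t}], [-4*t*e^{-3*t}, (1 - 6*t)*e^{-3*t}]]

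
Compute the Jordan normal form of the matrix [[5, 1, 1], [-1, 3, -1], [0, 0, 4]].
The characteristic polynomial is det(xI - A) = (x - 4)^3, so the eigenvalues are 4 (algebraic multiplicity 3).

For λ = 4: rank(A - 4I) = 1, rank((A - 4I)^2) = 0. The eigenspace has dimension 3 - 1 = 2, so there are 2 Jordan blocks; the rank sequence gives block sizes [2, 1].

Assembling the blocks gives the Jordan form J above.

J = [[4, 1, 0], [0, 4, 0], [0, 0, 4]]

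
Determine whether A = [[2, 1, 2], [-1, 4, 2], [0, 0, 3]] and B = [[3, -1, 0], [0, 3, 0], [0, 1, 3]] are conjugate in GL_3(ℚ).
Yes.

Two matrices over a field are similar if and only if they have the same invariant factors.

Both A and B have characteristic polynomial (x - 3)^3 and minimal polynomial (x - 3)^2. Computing further, both have invariant factors x - 3, (x - 3)^2. Hence A and B are similar.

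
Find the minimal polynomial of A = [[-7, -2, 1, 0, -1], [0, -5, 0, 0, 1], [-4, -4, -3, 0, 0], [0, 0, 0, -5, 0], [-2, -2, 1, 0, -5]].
m_A(x) = (x + 5)^3

The characteristic polynomial factors as (x + 5)^5. The minimal polynomial is ∏(x - λ)^{k_λ} where k_λ is the size of the largest Jordan block at λ.

For λ = -5: rank(A + 5I) = 2, and the largest Jordan block has size 3 (the smallest k with rank((A + 5I)^k) = rank((A + 5I)^(k+1))).

So m_A(x) = (x + 5)^3.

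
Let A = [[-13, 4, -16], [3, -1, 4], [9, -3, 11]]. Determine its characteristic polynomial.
χ_A(x) = (x + 1)^3

xI - A = [[x + 13, -4, 16], [-3, x + 1, -4], [-9, 3, x - 11]].

Expanding det(xI - A) along the first row:
det(xI - A) = + (x + 13)·det([[x + 1, -4], [3, x - 11]]) - (-4)·det([[-3, -4], [-9, x - 11]]) + (16)·det([[-3, x + 1], [-9, 3]]).

Evaluating gives χ_A(x) = x^3 + 3x^2 + 3x + 1 = (x + 1)^3.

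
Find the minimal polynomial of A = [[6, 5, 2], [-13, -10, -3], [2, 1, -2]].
m_A(x) = (x + 2)^3

The characteristic polynomial factors as (x + 2)^3. The minimal polynomial is ∏(x - λ)^{k_λ} where k_λ is the size of the largest Jordan block at λ.

For λ = -2: rank(A + 2I) = 2, and the largest Jordan block has size 3 (the smallest k with rank((A + 2I)^k) = rank((A + 2I)^(k+1))).

So m_A(x) = (x + 2)^3.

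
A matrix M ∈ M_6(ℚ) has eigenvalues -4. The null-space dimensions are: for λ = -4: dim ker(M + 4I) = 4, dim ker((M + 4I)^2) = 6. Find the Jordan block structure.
Jordan blocks: (-4, 2), (-4, 2), (-4, 1), (-4, 1)

λ = -4: successive nullity increments [4, 2] count blocks of size ≥ k; block sizes are [2, 2, 1, 1].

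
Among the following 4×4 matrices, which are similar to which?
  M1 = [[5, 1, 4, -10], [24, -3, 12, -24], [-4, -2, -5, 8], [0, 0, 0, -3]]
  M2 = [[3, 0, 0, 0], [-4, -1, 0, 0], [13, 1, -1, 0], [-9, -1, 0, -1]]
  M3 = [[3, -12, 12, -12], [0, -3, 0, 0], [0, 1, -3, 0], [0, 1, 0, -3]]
2 classes: {M1, M3}, {M2}

Characteristic polynomials: χ_{M1} = (x - 3)(x + 3)^3, χ_{M2} = (x - 3)(x + 1)^3, χ_{M3} = (x - 3)(x + 3)^3.

{M1, M3}: invariant factors x + 3, (x - 3)(x + 3)^2.

{M2}: invariant factors x + 1, (x - 3)(x + 1)^2.

Matrices are similar if and only if their invariant-factor lists agree; the partition into similarity classes is {M1, M3}, {M2}.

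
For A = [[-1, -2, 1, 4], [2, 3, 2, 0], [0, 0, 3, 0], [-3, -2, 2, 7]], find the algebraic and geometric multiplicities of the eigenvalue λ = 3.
algebraic multiplicity 4, geometric multiplicity 2

The characteristic polynomial is (x - 3)^4, so the factor x - 3 appears with exponent 4: the algebraic multiplicity is 4.

rank(A - 3I) = 2, so the eigenspace has dimension 4 - 2 = 2: the geometric multiplicity is 2.

Since 2 < 4, A is not diagonalizable.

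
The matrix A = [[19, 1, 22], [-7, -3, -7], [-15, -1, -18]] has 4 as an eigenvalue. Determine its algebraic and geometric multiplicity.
algebraic multiplicity 1, geometric multiplicity 1

The characteristic polynomial is (x - 4)(x + 3)^2, so the factor x - 4 appears with exponent 1: the algebraic multiplicity is 1.

rank(A - 4I) = 2, so the eigenspace has dimension 3 - 2 = 1: the geometric multiplicity is 1.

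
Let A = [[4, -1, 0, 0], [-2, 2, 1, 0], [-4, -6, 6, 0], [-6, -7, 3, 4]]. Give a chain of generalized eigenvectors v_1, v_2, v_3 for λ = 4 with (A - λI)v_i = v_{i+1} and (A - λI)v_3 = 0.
We seek v_1 ∈ ker((A - 4I)^3) \ ker((A - 4I)^2), then set v_{i+1} = (A - 4I) v_i.

One such chain is v_1 = [[0, 0, 1, 0]]^T, v_2 = [[0, 1, 2, 3]]^T, v_3 = [[-1, 0, -2, -1]]^T. Check: (A - 4I) v_3 = [[0, 0, 0, 0]]^T = 0.

v_1 = [[0, 0, 1, 0]]^T, v_2 = [[0, 1, 2, 3]]^T, v_3 = [[-1, 0, -2, -1]]^T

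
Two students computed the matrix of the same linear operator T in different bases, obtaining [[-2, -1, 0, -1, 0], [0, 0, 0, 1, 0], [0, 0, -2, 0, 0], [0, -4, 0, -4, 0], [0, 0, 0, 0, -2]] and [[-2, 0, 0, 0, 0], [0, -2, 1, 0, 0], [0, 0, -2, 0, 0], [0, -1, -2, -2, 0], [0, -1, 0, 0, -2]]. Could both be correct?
Yes.

Two matrices over a field are similar if and only if they have the same invariant factors.

Both A and B have characteristic polynomial (x + 2)^5 and minimal polynomial (x + 2)^3. Computing further, both have invariant factors x + 2, x + 2, (x + 2)^3. Hence A and B are similar.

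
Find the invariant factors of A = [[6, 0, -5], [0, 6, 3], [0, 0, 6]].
x - 6, (x - 6)^2

The Jordan structure of A has elementary divisors (x - 6)^2, (x - 6). Arranging the block sizes at each eigenvalue in decreasing order and taking row products gives the invariant factors.

Invariant factors (smallest first, each dividing the next): x - 6, (x - 6)^2.

Check: the last factor (x - 6)^2 is the minimal polynomial, and the product (x - 6)^3 is the characteristic polynomial.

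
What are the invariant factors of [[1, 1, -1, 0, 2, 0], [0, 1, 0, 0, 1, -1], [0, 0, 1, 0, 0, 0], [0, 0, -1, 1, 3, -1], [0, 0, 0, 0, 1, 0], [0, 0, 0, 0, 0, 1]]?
x - 1, (x - 1)^2, (x - 1)^3

The Jordan structure of A has elementary divisors (x - 1)^3, (x - 1)^2, (x - 1). Arranging the block sizes at each eigenvalue in decreasing order and taking row products gives the invariant factors.

Invariant factors (smallest first, each dividing the next): x - 1, (x - 1)^2, (x - 1)^3.

Check: the last factor (x - 1)^3 is the minimal polynomial, and the product (x - 1)^6 is the characteristic polynomial.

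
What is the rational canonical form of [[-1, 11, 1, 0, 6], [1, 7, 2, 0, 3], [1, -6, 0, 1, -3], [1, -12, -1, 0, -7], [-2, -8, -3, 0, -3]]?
R = [[0, 0, 0, 0, 0], [1, 0, 0, 0, 0], [0, 1, 0, 0, 1], [0, 0, 1, 0, -3], [0, 0, 0, 1, 3]]

The invariant factors of A (the non-unit diagonal entries of the Smith normal form of xI - A over ℚ[x]) are x^2(x - 1)^3, each dividing the next. The characteristic polynomial is their product, x^2(x - 1)^3.

The rational canonical form is the block-diagonal matrix of companion matrices C(f_i):
R = [[0, 0, 0, 0, 0], [1, 0, 0, 0, 0], [0, 1, 0, 0, 1], [0, 0, 1, 0, -3], [0, 0, 0, 1, 3]].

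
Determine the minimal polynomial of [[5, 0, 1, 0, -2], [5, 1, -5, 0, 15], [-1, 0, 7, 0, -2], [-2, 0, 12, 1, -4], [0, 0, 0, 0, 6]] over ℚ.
m_A(x) = (x - 6)^2(x - 1)

The characteristic polynomial factors as (x - 6)^3(x - 1)^2. The minimal polynomial is ∏(x - λ)^{k_λ} where k_λ is the size of the largest Jordan block at λ.

For λ = 1: rank(A - I) = 3, and the largest Jordan block has size 1 (the smallest k with rank((A - I)^k) = rank((A - I)^(k+1))).
For λ = 6: rank(A - 6I) = 3, and the largest Jordan block has size 2 (the smallest k with rank((A - 6I)^k) = rank((A - 6I)^(k+1))).

So m_A(x) = (x - 6)^2(x - 1).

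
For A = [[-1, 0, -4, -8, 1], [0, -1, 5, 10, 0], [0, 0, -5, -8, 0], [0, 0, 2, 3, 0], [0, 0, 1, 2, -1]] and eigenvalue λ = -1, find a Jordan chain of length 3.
We seek v_1 ∈ ker((A + I)^3) \ ker((A + I)^2), then set v_{i+1} = (A + I) v_i.

One such chain is v_1 = [[0, 0, 1, 0, 0]]^T, v_2 = [[-4, 5, -4, 2, 1]]^T, v_3 = [[1, 0, 0, 0, 0]]^T. Check: (A + I) v_3 = [[0, 0, 0, 0, 0]]^T = 0.

v_1 = [[0, 0, 1, 0, 0]]^T, v_2 = [[-4, 5, -4, 2, 1]]^T, v_3 = [[1, 0, 0, 0, 0]]^T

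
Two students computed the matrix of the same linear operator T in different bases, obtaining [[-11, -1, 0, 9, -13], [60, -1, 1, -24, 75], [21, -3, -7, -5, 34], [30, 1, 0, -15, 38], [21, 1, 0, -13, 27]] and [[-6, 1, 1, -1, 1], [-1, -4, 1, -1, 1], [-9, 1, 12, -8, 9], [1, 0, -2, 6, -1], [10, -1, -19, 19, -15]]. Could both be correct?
Both have characteristic polynomial (x - 4)^2(x + 5)^3, but the minimal polynomial of A is (x - 4)^2(x + 5)^3 while the minimal polynomial of B is (x - 4)^2(x + 5)^2. The minimal polynomial is a similarity invariant, so A and B are not similar.

No.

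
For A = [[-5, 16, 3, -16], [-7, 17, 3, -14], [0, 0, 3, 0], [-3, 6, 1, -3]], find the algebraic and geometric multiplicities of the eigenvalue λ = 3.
algebraic multiplicity 4, geometric multiplicity 2

The characteristic polynomial is (x - 3)^4, so the factor x - 3 appears with exponent 4: the algebraic multiplicity is 4.

rank(A - 3I) = 2, so the eigenspace has dimension 4 - 2 = 2: the geometric multiplicity is 2.

Since 2 < 4, A is not diagonalizable.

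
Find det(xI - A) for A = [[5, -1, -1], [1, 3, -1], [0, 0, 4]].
χ_A(x) = (x - 4)^3

xI - A = [[x - 5, 1, 1], [-1, x - 3, 1], [0, 0, x - 4]].

Expanding det(xI - A) along the first row:
det(xI - A) = + (x - 5)·det([[x - 3, 1], [0, x - 4]]) - (1)·det([[-1, 1], [0, x - 4]]) + (1)·det([[-1, x - 3], [0, 0]]).

Evaluating gives χ_A(x) = x^3 - 12x^2 + 48x - 64 = (x - 4)^3.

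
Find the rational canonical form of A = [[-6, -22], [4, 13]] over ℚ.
The invariant factors of A (the non-unit diagonal entries of the Smith normal form of xI - A over ℚ[x]) are (x - 5)(x - 2), each dividing the next. The characteristic polynomial is their product, (x - 5)(x - 2).

The rational canonical form is the block-diagonal matrix of companion matrices C(f_i):
R = [[0, -10], [1, 7]].

R = [[0, -10], [1, 7]]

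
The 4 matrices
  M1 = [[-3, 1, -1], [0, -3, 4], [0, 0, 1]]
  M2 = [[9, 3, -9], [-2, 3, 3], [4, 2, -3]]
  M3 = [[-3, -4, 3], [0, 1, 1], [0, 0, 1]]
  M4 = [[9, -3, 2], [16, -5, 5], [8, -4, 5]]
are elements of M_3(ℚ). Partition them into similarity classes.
Characteristic polynomials: χ_{M1} = (x - 1)(x + 3)^2, χ_{M2} = (x - 3)^3, χ_{M3} = (x - 1)^2(x + 3), χ_{M4} = (x - 3)^3.

{M1}: invariant factors (x - 1)(x + 3)^2.

{M2, M4}: invariant factors (x - 3)^3.

{M3}: invariant factors (x - 1)^2(x + 3).

Matrices are similar if and only if their invariant-factor lists agree; the partition into similarity classes is {M1}, {M2, M4}, {M3}.

3 classes: {M1}, {M2, M4}, {M3}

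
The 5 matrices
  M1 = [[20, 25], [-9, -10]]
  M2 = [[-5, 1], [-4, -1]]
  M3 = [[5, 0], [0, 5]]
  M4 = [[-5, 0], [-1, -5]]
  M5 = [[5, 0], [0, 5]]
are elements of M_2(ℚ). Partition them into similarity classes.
4 classes: {M1}, {M2}, {M3, M5}, {M4}

Characteristic polynomials: χ_{M1} = (x - 5)^2, χ_{M2} = (x + 3)^2, χ_{M3} = (x - 5)^2, χ_{M4} = (x + 5)^2, χ_{M5} = (x - 5)^2.

{M1}: invariant factors (x - 5)^2.

{M2}: invariant factors (x + 3)^2.

{M3, M5}: invariant factors x - 5, x - 5.

{M4}: invariant factors (x + 5)^2.

Matrices are similar if and only if their invariant-factor lists agree; the partition into similarity classes is {M1}, {M2}, {M3, M5}, {M4}.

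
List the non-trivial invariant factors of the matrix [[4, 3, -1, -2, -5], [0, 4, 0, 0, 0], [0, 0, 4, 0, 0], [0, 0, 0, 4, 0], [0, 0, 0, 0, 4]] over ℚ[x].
The Jordan structure of A has elementary divisors (x - 4)^2, (x - 4), (x - 4), (x - 4). Arranging the block sizes at each eigenvalue in decreasing order and taking row products gives the invariant factors.

Invariant factors (smallest first, each dividing the next): x - 4, x - 4, x - 4, (x - 4)^2.

Check: the last factor (x - 4)^2 is the minimal polynomial, and the product (x - 4)^5 is the characteristic polynomial.

x - 4, x - 4, x - 4, (x - 4)^2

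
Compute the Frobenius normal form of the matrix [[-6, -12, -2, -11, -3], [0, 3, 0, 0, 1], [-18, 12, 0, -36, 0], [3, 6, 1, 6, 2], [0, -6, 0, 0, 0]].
The invariant factors of A (the non-unit diagonal entries of the Smith normal form of xI - A over ℚ[x]) are x^2 - 3x + 6, (x + 3)(x^2 - 3x + 6), each dividing the next. The characteristic polynomial is their product, (x + 3)(x^2 - 3x + 6)^2.

The rational canonical form is the block-diagonal matrix of companion matrices C(f_i):
R = [[0, -6, 0, 0, 0], [1, 3, 0, 0, 0], [0, 0, 0, 0, -18], [0, 0, 1, 0, 3], [0, 0, 0, 1, 0]].

Note the characteristic polynomial does not split into linear factors over ℚ, so A has no Jordan form over ℚ; the rational canonical form exists over any field.

R = [[0, -6, 0, 0, 0], [1, 3, 0, 0, 0], [0, 0, 0, 0, -18], [0, 0, 1, 0, 3], [0, 0, 0, 1, 0]]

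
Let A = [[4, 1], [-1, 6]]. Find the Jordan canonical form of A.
J = [[5, 1], [0, 5]]

The characteristic polynomial is det(xI - A) = (x - 5)^2, so the eigenvalues are 5 (algebraic multiplicity 2).

For λ = 5: rank(A - 5I) = 1, rank((A - 5I)^2) = 0. The eigenspace has dimension 2 - 1 = 1, so there is 1 Jordan block; the rank sequence gives block sizes [2].

Assembling the blocks gives the Jordan form J above.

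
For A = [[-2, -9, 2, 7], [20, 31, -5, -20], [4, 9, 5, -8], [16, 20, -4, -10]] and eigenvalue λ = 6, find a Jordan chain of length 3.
v_1 = [[1, -2, 1, -2]]^T, v_2 = [[-2, 5, 1, 4]]^T, v_3 = [[1, 0, 4, 0]]^T

We seek v_1 ∈ ker((A - 6I)^3) \ ker((A - 6I)^2), then set v_{i+1} = (A - 6I) v_i.

One such chain is v_1 = [[1, -2, 1, -2]]^T, v_2 = [[-2, 5, 1, 4]]^T, v_3 = [[1, 0, 4, 0]]^T. Check: (A - 6I) v_3 = [[0, 0, 0, 0]]^T = 0.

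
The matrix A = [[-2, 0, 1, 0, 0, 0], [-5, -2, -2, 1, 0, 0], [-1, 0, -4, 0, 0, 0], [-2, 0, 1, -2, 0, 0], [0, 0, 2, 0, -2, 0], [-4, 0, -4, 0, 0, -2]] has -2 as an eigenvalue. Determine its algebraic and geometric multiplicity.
The characteristic polynomial is (x + 2)^4(x + 3)^2, so the factor x + 2 appears with exponent 4: the algebraic multiplicity is 4.

rank(A + 2I) = 3, so the eigenspace has dimension 6 - 3 = 3: the geometric multiplicity is 3.

Since 3 < 4, A is not diagonalizable.

algebraic multiplicity 4, geometric multiplicity 3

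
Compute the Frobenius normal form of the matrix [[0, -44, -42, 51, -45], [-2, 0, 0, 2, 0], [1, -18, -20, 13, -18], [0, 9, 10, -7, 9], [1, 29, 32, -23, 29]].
The invariant factors of A (the non-unit diagonal entries of the Smith normal form of xI - A over ℚ[x]) are x(x - 3)^2(x^2 + 4x + 6), each dividing the next. The characteristic polynomial is their product, x(x - 3)^2(x^2 + 4x + 6).

The rational canonical form is the block-diagonal matrix of companion matrices C(f_i):
R = [[0, 0, 0, 0, 0], [1, 0, 0, 0, -54], [0, 1, 0, 0, 0], [0, 0, 1, 0, 9], [0, 0, 0, 1, 2]].

Note the characteristic polynomial does not split into linear factors over ℚ, so A has no Jordan form over ℚ; the rational canonical form exists over any field.

R = [[0, 0, 0, 0, 0], [1, 0, 0, 0, -54], [0, 1, 0, 0, 0], [0, 0, 1, 0, 9], [0, 0, 0, 1, 2]]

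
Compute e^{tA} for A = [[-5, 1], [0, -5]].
e^{tA} = [[e^{-5*t}, t*e^{-5*t}], [0, e^{-5*t}]]

A has Jordan form J = [[-5, 1], [0, -5]] with A = PJP^{-1}, so e^{tA} = P e^{tJ} P^{-1}.

For a Jordan block J_k(λ), e^{tJ_k(λ)} = e^{λt} · (I + tN + t^2 N^2/2! + ... + t^{k-1} N^{k-1}/(k-1)!) where N is the nilpotent superdiagonal part.

Assembling the blocks and conjugating back gives the entries of e^{tA} as shown above.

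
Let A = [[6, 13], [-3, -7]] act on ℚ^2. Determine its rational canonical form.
R = [[0, 3], [1, -1]]

The invariant factors of A (the non-unit diagonal entries of the Smith normal form of xI - A over ℚ[x]) are x^2 + x - 3, each dividing the next. The characteristic polynomial is their product, x^2 + x - 3.

The rational canonical form is the block-diagonal matrix of companion matrices C(f_i):
R = [[0, 3], [1, -1]].

Note the characteristic polynomial does not split into linear factors over ℚ, so A has no Jordan form over ℚ; the rational canonical form exists over any field.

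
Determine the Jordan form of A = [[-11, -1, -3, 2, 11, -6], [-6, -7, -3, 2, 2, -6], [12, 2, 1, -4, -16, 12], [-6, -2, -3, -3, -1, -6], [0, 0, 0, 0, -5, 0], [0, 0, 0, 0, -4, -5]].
The characteristic polynomial is det(xI - A) = (x + 5)^6, so the eigenvalues are -5 (algebraic multiplicity 6).

For λ = -5: rank(A + 5I) = 3, rank((A + 5I)^2) = 1, rank((A + 5I)^3) = 0. The eigenspace has dimension 6 - 3 = 3, so there are 3 Jordan blocks; the rank sequence gives block sizes [3, 2, 1].

Assembling the blocks gives the Jordan form J above.

J = [[-5, 1, 0, 0, 0, 0], [0, -5, 1, 0, 0, 0], [0, 0, -5, 0, 0, 0], [0, 0, 0, -5, 1, 0], [0, 0, 0, 0, -5, 0], [0, 0, 0, 0, 0, -5]]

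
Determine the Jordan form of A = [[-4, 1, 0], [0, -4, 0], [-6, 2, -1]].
J = [[-4, 1, 0], [0, -4, 0], [0, 0, -1]]

The characteristic polynomial is det(xI - A) = (x + 1)(x + 4)^2, so the eigenvalues are -4 (algebraic multiplicity 2), -1 (algebraic multiplicity 1).

For λ = -4: rank(A + 4I) = 2, rank((A + 4I)^2) = 1. The eigenspace has dimension 3 - 2 = 1, so there is 1 Jordan block; the rank sequence gives block sizes [2].

For λ = -1: algebraic multiplicity 1 gives one 1×1 block.

Assembling the blocks gives the Jordan form J above.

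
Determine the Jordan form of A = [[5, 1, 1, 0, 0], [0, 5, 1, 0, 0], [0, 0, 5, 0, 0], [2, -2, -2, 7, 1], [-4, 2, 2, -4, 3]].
J = [[5, 1, 0, 0, 0], [0, 5, 1, 0, 0], [0, 0, 5, 0, 0], [0, 0, 0, 5, 1], [0, 0, 0, 0, 5]]

The characteristic polynomial is det(xI - A) = (x - 5)^5, so the eigenvalues are 5 (algebraic multiplicity 5).

For λ = 5: rank(A - 5I) = 3, rank((A - 5I)^2) = 1, rank((A - 5I)^3) = 0. The eigenspace has dimension 5 - 3 = 2, so there are 2 Jordan blocks; the rank sequence gives block sizes [3, 2].

Assembling the blocks gives the Jordan form J above.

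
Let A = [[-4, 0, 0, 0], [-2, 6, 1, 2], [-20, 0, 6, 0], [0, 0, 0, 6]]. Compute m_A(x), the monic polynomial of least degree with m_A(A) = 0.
m_A(x) = (x - 6)^2(x + 4)

The characteristic polynomial factors as (x - 6)^3(x + 4). The minimal polynomial is ∏(x - λ)^{k_λ} where k_λ is the size of the largest Jordan block at λ.

For λ = -4: rank(A + 4I) = 3, and the largest Jordan block has size 1 (the smallest k with rank((A + 4I)^k) = rank((A + 4I)^(k+1))).
For λ = 6: rank(A - 6I) = 2, and the largest Jordan block has size 2 (the smallest k with rank((A - 6I)^k) = rank((A - 6I)^(k+1))).

So m_A(x) = (x - 6)^2(x + 4).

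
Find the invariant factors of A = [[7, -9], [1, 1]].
The Jordan structure of A has elementary divisors (x - 4)^2. Arranging the block sizes at each eigenvalue in decreasing order and taking row products gives the invariant factors.

Invariant factors (smallest first, each dividing the next): (x - 4)^2.

Check: the last factor (x - 4)^2 is the minimal polynomial, and the product (x - 4)^2 is the characteristic polynomial.

(x - 4)^2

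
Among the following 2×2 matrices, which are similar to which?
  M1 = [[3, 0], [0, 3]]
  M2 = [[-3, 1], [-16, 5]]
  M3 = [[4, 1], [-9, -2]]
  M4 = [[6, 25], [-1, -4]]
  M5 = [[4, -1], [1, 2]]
3 classes: {M1}, {M2, M3, M4}, {M5}

Characteristic polynomials: χ_{M1} = (x - 3)^2, χ_{M2} = (x - 1)^2, χ_{M3} = (x - 1)^2, χ_{M4} = (x - 1)^2, χ_{M5} = (x - 3)^2.

{M1}: invariant factors x - 3, x - 3.

{M2, M3, M4}: invariant factors (x - 1)^2.

{M5}: invariant factors (x - 3)^2.

Matrices are similar if and only if their invariant-factor lists agree; the partition into similarity classes is {M1}, {M2, M3, M4}, {M5}.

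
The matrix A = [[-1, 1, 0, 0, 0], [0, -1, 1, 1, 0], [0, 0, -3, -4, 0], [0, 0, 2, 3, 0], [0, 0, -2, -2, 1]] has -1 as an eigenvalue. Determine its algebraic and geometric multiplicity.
The characteristic polynomial is (x - 1)^2(x + 1)^3, so the factor x + 1 appears with exponent 3: the algebraic multiplicity is 3.

rank(A + I) = 4, so the eigenspace has dimension 5 - 4 = 1: the geometric multiplicity is 1.

Since 1 < 3, A is not diagonalizable.

algebraic multiplicity 3, geometric multiplicity 1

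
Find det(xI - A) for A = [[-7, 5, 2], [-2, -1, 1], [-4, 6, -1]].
xI - A = [[x + 7, -5, -2], [2, x + 1, -1], [4, -6, x + 1]].

Expanding det(xI - A) along the first row:
det(xI - A) = + (x + 7)·det([[x + 1, -1], [-6, x + 1]]) - (-5)·det([[2, -1], [4, x + 1]]) + (-2)·det([[2, x + 1], [4, -6]]).

Evaluating gives χ_A(x) = x^3 + 9x^2 + 27x + 27 = (x + 3)^3.

χ_A(x) = (x + 3)^3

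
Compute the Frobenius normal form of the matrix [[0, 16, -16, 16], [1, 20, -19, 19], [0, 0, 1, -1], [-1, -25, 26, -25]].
R = [[0, 0, 0, 16], [1, 0, 0, 20], [0, 1, 0, 4], [0, 0, 1, -4]]

The invariant factors of A (the non-unit diagonal entries of the Smith normal form of xI - A over ℚ[x]) are (x + 4)(x^3 - 4x - 4), each dividing the next. The characteristic polynomial is their product, (x + 4)(x^3 - 4x - 4).

The rational canonical form is the block-diagonal matrix of companion matrices C(f_i):
R = [[0, 0, 0, 16], [1, 0, 0, 20], [0, 1, 0, 4], [0, 0, 1, -4]].

Note the characteristic polynomial does not split into linear factors over ℚ, so A has no Jordan form over ℚ; the rational canonical form exists over any field.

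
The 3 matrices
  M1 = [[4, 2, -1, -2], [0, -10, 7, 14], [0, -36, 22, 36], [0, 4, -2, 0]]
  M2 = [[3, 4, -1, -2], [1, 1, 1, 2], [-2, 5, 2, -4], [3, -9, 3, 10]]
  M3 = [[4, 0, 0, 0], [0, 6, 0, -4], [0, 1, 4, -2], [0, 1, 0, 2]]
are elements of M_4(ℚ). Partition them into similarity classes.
2 classes: {M1, M3}, {M2}

Characteristic polynomials: χ_{M1} = (x - 4)^4, χ_{M2} = (x - 4)^4, χ_{M3} = (x - 4)^4.

{M1, M3}: invariant factors x - 4, x - 4, (x - 4)^2.

{M2}: invariant factors x - 4, (x - 4)^3.

Matrices are similar if and only if their invariant-factor lists agree; the partition into similarity classes is {M1, M3}, {M2}.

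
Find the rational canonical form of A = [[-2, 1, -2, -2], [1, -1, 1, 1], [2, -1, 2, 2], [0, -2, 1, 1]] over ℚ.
The invariant factors of A (the non-unit diagonal entries of the Smith normal form of xI - A over ℚ[x]) are x(x^3 - x - 1), each dividing the next. The characteristic polynomial is their product, x(x^3 - x - 1).

The rational canonical form is the block-diagonal matrix of companion matrices C(f_i):
R = [[0, 0, 0, 0], [1, 0, 0, 1], [0, 1, 0, 1], [0, 0, 1, 0]].

Note the characteristic polynomial does not split into linear factors over ℚ, so A has no Jordan form over ℚ; the rational canonical form exists over any field.

R = [[0, 0, 0, 0], [1, 0, 0, 1], [0, 1, 0, 1], [0, 0, 1, 0]]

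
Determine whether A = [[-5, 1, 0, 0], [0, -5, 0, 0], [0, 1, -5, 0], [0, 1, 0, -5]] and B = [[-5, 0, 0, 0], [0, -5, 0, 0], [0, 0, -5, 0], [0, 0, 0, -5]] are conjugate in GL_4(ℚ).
Both have characteristic polynomial (x + 5)^4, but the minimal polynomial of A is (x + 5)^2 while the minimal polynomial of B is x + 5. The minimal polynomial is a similarity invariant, so A and B are not similar.

No.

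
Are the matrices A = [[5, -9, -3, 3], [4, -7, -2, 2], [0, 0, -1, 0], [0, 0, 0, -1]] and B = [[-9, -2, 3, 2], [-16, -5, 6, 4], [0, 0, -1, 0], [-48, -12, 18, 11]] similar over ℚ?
Yes.

Two matrices over a field are similar if and only if they have the same invariant factors.

Both A and B have characteristic polynomial (x + 1)^4 and minimal polynomial (x + 1)^2. Computing further, both have invariant factors x + 1, x + 1, (x + 1)^2. Hence A and B are similar.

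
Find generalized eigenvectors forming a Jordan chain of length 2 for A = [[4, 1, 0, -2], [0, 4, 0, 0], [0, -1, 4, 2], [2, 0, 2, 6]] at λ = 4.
v_1 = [[-2, 1, 2, 0]]^T, v_2 = [[1, 0, -1, 0]]^T

We seek v_1 ∈ ker((A - 4I)^2) \ ker(A - 4I), then set v_{i+1} = (A - 4I) v_i.

One such chain is v_1 = [[-2, 1, 2, 0]]^T, v_2 = [[1, 0, -1, 0]]^T. Check: (A - 4I) v_2 = [[0, 0, 0, 0]]^T = 0.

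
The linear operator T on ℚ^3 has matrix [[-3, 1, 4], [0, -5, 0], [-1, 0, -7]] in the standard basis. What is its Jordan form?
J = [[-5, 1, 0], [0, -5, 1], [0, 0, -5]]

The characteristic polynomial is det(xI - A) = (x + 5)^3, so the eigenvalues are -5 (algebraic multiplicity 3).

For λ = -5: rank(A + 5I) = 2, rank((A + 5I)^2) = 1, rank((A + 5I)^3) = 0. The eigenspace has dimension 3 - 2 = 1, so there is 1 Jordan block; the rank sequence gives block sizes [3].

Assembling the blocks gives the Jordan form J above.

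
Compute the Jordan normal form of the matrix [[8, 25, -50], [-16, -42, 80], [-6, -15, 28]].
J = [[-2, 1, 0], [0, -2, 0], [0, 0, -2]]

The characteristic polynomial is det(xI - A) = (x + 2)^3, so the eigenvalues are -2 (algebraic multiplicity 3).

For λ = -2: rank(A + 2I) = 1, rank((A + 2I)^2) = 0. The eigenspace has dimension 3 - 1 = 2, so there are 2 Jordan blocks; the rank sequence gives block sizes [2, 1].

Assembling the blocks gives the Jordan form J above.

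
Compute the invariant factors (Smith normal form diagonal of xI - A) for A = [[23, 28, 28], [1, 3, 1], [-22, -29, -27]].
(x - 2)^2(x + 5)

The Jordan structure of A has elementary divisors (x + 5), (x - 2)^2. Arranging the block sizes at each eigenvalue in decreasing order and taking row products gives the invariant factors.

Invariant factors (smallest first, each dividing the next): (x - 2)^2(x + 5).

Check: the last factor (x - 2)^2(x + 5) is the minimal polynomial, and the product (x - 2)^2(x + 5) is the characteristic polynomial.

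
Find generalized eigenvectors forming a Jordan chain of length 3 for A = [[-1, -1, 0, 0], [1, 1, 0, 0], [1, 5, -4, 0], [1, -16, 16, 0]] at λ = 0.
v_1 = [[2, -3, -3, 6]]^T, v_2 = [[1, -1, -1, 2]]^T, v_3 = [[0, 0, 0, 1]]^T

We seek v_1 ∈ ker(A^3) \ ker(A^2), then set v_{i+1} = A v_i.

One such chain is v_1 = [[2, -3, -3, 6]]^T, v_2 = [[1, -1, -1, 2]]^T, v_3 = [[0, 0, 0, 1]]^T. Check: A v_3 = [[0, 0, 0, 0]]^T = 0.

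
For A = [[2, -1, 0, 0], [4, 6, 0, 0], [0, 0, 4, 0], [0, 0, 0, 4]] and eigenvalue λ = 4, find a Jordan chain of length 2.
v_1 = [[1, -1, 10, -6]]^T, v_2 = [[-1, 2, 0, 0]]^T

We seek v_1 ∈ ker((A - 4I)^2) \ ker(A - 4I), then set v_{i+1} = (A - 4I) v_i.

One such chain is v_1 = [[1, -1, 10, -6]]^T, v_2 = [[-1, 2, 0, 0]]^T. Check: (A - 4I) v_2 = [[0, 0, 0, 0]]^T = 0.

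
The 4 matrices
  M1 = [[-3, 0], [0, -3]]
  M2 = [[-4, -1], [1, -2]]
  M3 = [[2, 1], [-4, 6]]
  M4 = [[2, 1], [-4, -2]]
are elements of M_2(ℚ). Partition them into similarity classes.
4 classes: {M1}, {M2}, {M3}, {M4}

Characteristic polynomials: χ_{M1} = (x + 3)^2, χ_{M2} = (x + 3)^2, χ_{M3} = (x - 4)^2, χ_{M4} = x^2.

{M1}: invariant factors x + 3, x + 3.

{M2}: invariant factors (x + 3)^2.

{M3}: invariant factors (x - 4)^2.

{M4}: invariant factors x^2.

Matrices are similar if and only if their invariant-factor lists agree; the partition into similarity classes is {M1}, {M2}, {M3}, {M4}.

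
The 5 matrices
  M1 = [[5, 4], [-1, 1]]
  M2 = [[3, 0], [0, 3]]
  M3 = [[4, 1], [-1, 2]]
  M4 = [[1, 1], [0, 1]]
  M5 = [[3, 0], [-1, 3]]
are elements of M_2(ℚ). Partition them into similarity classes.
Characteristic polynomials: χ_{M1} = (x - 3)^2, χ_{M2} = (x - 3)^2, χ_{M3} = (x - 3)^2, χ_{M4} = (x - 1)^2, χ_{M5} = (x - 3)^2.

{M1, M3, M5}: invariant factors (x - 3)^2.

{M2}: invariant factors x - 3, x - 3.

{M4}: invariant factors (x - 1)^2.

Matrices are similar if and only if their invariant-factor lists agree; the partition into similarity classes is {M1, M3, M5}, {M2}, {M4}.

3 classes: {M1, M3, M5}, {M2}, {M4}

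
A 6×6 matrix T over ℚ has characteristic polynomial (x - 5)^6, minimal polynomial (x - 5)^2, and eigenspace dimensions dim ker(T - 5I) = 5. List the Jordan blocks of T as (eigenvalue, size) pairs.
λ = 5: algebraic multiplicity 6 (exponent in χ_T), largest block size 2 (exponent in m_T), 5 blocks (geometric multiplicity). These force block sizes [2, 1, 1, 1, 1].

Jordan blocks: (5, 2), (5, 1), (5, 1), (5, 1), (5, 1)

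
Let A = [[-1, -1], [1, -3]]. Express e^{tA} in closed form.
A has Jordan form J = [[-2, 1], [0, -2]] with A = PJP^{-1}, so e^{tA} = P e^{tJ} P^{-1}.

For a Jordan block J_k(λ), e^{tJ_k(λ)} = e^{λt} · (I + tN + t^2 N^2/2! + ... + t^{k-1} N^{k-1}/(k-1)!) where N is the nilpotent superdiagonal part.

Assembling the blocks and conjugating back gives the entries of e^{tA} as shown above.

e^{tA} = [[(t + 1)*e^{-2*t}, -t*e^{-2*t}], [t*e^{-2*t}, (1 - t)*e^{-2*t}]]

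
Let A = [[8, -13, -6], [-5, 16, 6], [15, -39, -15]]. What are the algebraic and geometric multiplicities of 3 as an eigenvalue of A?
algebraic multiplicity 3, geometric multiplicity 2

The characteristic polynomial is (x - 3)^3, so the factor x - 3 appears with exponent 3: the algebraic multiplicity is 3.

rank(A - 3I) = 1, so the eigenspace has dimension 3 - 1 = 2: the geometric multiplicity is 2.

Since 2 < 3, A is not diagonalizable.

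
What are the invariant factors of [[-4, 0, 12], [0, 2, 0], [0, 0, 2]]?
The Jordan structure of A has elementary divisors (x + 4), (x - 2), (x - 2). Arranging the block sizes at each eigenvalue in decreasing order and taking row products gives the invariant factors.

Invariant factors (smallest first, each dividing the next): x - 2, (x - 2)(x + 4).

Check: the last factor (x - 2)(x + 4) is the minimal polynomial, and the product (x - 2)^2(x + 4) is the characteristic polynomial.

x - 2, (x - 2)(x + 4)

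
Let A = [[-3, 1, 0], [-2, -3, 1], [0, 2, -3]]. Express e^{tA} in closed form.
e^{tA} = [[(1 - t^2)*e^{-3*t}, t*e^{-3*t}, t^2*e^{-3*t}/2], [-2*t*e^{-3*t}, e^{-3*t}, t*e^{-3*t}], [-2*t^2*e^{-3*t}, 2*t*e^{-3*t}, (t^2 + 1)*e^{-3*t}]]

A has Jordan form J = [[-3, 1, 0], [0, -3, 1], [0, 0, -3]] with A = PJP^{-1}, so e^{tA} = P e^{tJ} P^{-1}.

For a Jordan block J_k(λ), e^{tJ_k(λ)} = e^{λt} · (I + tN + t^2 N^2/2! + ... + t^{k-1} N^{k-1}/(k-1)!) where N is the nilpotent superdiagonal part.

Assembling the blocks and conjugating back gives the entries of e^{tA} as shown above.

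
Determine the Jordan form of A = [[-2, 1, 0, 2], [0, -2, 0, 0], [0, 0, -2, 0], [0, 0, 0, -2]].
The characteristic polynomial is det(xI - A) = (x + 2)^4, so the eigenvalues are -2 (algebraic multiplicity 4).

For λ = -2: rank(A + 2I) = 1, rank((A + 2I)^2) = 0. The eigenspace has dimension 4 - 1 = 3, so there are 3 Jordan blocks; the rank sequence gives block sizes [2, 1, 1].

Assembling the blocks gives the Jordan form J above.

J = [[-2, 1, 0, 0], [0, -2, 0, 0], [0, 0, -2, 0], [0, 0, 0, -2]]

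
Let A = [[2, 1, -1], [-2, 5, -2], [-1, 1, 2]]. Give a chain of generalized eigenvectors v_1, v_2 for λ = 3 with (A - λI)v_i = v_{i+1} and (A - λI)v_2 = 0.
We seek v_1 ∈ ker((A - 3I)^2) \ ker(A - 3I), then set v_{i+1} = (A - 3I) v_i.

One such chain is v_1 = [[0, -1, 0]]^T, v_2 = [[-1, -2, -1]]^T. Check: (A - 3I) v_2 = [[0, 0, 0]]^T = 0.

v_1 = [[0, -1, 0]]^T, v_2 = [[-1, -2, -1]]^T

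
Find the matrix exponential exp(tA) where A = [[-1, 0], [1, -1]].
e^{tA} = [[e^{-t}, 0], [t*e^{-t}, e^{-t}]]

A has Jordan form J = [[-1, 1], [0, -1]] with A = PJP^{-1}, so e^{tA} = P e^{tJ} P^{-1}.

For a Jordan block J_k(λ), e^{tJ_k(λ)} = e^{λt} · (I + tN + t^2 N^2/2! + ... + t^{k-1} N^{k-1}/(k-1)!) where N is the nilpotent superdiagonal part.

Assembling the blocks and conjugating back gives the entries of e^{tA} as shown above.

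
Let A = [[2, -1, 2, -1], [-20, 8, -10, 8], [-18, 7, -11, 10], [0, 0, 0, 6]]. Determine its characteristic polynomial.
χ_A(x) = (x - 6)(x - 3)(x + 2)^2

xI - A = [[x - 2, 1, -2, 1], [20, x - 8, 10, -8], [18, -7, x + 11, -10], [0, 0, 0, x - 6]].

Expanding det(xI - A) along the first row:
det(xI - A) = + (x - 2)·det([[x - 8, 10, -8], [-7, x + 11, -10], [0, 0, x - 6]]) - (1)·det([[20, 10, -8], [18, x + 11, -10], [0, 0, x - 6]]) + (-2)·det([[20, x - 8, -8], [18, -7, -10], [0, 0, x - 6]]) - (1)·det([[20, x - 8, 10], [18, -7, x + 11], [0, 0, 0]]).

Evaluating gives χ_A(x) = x^4 - 5x^3 - 14x^2 + 36x + 72 = (x - 6)(x - 3)(x + 2)^2.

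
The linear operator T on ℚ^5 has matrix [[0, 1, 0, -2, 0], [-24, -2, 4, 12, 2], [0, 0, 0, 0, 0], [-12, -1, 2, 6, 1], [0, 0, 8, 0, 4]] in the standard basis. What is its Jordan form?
J = [[0, 1, 0, 0, 0], [0, 0, 0, 0, 0], [0, 0, 0, 0, 0], [0, 0, 0, 4, 1], [0, 0, 0, 0, 4]]

The characteristic polynomial is det(xI - A) = x^3(x - 4)^2, so the eigenvalues are 0 (algebraic multiplicity 3), 4 (algebraic multiplicity 2).

For λ = 0: rank(A) = 3, rank(A^2) = 2. The eigenspace has dimension 5 - 3 = 2, so there are 2 Jordan blocks; the rank sequence gives block sizes [2, 1].

For λ = 4: rank(A - 4I) = 4, rank((A - 4I)^2) = 3. The eigenspace has dimension 5 - 4 = 1, so there is 1 Jordan block; the rank sequence gives block sizes [2].

Assembling the blocks gives the Jordan form J above.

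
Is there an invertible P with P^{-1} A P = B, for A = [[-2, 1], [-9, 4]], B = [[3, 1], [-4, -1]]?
Yes.

Two matrices over a field are similar if and only if they have the same invariant factors.

Both A and B have characteristic polynomial (x - 1)^2 and minimal polynomial (x - 1)^2. Computing further, both have invariant factors (x - 1)^2. Hence A and B are similar.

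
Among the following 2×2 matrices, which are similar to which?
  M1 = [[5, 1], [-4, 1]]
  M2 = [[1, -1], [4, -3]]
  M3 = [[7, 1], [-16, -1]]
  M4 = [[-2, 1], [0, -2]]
3 classes: {M1, M3}, {M2}, {M4}

Characteristic polynomials: χ_{M1} = (x - 3)^2, χ_{M2} = (x + 1)^2, χ_{M3} = (x - 3)^2, χ_{M4} = (x + 2)^2.

{M1, M3}: invariant factors (x - 3)^2.

{M2}: invariant factors (x + 1)^2.

{M4}: invariant factors (x + 2)^2.

Matrices are similar if and only if their invariant-factor lists agree; the partition into similarity classes is {M1, M3}, {M2}, {M4}.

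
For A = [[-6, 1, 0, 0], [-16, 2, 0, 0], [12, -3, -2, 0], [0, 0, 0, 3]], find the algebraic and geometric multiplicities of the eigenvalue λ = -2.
algebraic multiplicity 3, geometric multiplicity 2

The characteristic polynomial is (x - 3)(x + 2)^3, so the factor x + 2 appears with exponent 3: the algebraic multiplicity is 3.

rank(A + 2I) = 2, so the eigenspace has dimension 4 - 2 = 2: the geometric multiplicity is 2.

Since 2 < 3, A is not diagonalizable.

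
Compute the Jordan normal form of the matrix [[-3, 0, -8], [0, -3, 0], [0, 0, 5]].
The characteristic polynomial is det(xI - A) = (x - 5)(x + 3)^2, so the eigenvalues are -3 (algebraic multiplicity 2), 5 (algebraic multiplicity 1).

For λ = -3: rank(A + 3I) = 1. The eigenspace has dimension 3 - 1 = 2, so there are 2 Jordan blocks; the rank sequence gives block sizes [1, 1].

For λ = 5: algebraic multiplicity 1 gives one 1×1 block.

Assembling the blocks gives the Jordan form J above.

J = [[-3, 0, 0], [0, -3, 0], [0, 0, 5]]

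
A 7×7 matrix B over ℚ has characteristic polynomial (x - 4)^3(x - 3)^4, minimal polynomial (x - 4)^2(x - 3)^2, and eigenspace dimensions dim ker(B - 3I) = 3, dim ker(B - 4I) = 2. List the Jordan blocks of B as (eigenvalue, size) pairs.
Jordan blocks: (3, 2), (3, 1), (3, 1), (4, 2), (4, 1)

λ = 3: algebraic multiplicity 4 (exponent in χ_B), largest block size 2 (exponent in m_B), 3 blocks (geometric multiplicity). These force block sizes [2, 1, 1].
λ = 4: algebraic multiplicity 3 (exponent in χ_B), largest block size 2 (exponent in m_B), 2 blocks (geometric multiplicity). These force block sizes [2, 1].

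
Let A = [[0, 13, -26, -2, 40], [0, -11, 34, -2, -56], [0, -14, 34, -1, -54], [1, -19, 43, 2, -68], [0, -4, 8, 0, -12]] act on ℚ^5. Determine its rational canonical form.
The invariant factors of A (the non-unit diagonal entries of the Smith normal form of xI - A over ℚ[x]) are (x - 4)(x - 1), (x - 4)(x - 3)(x - 1), each dividing the next. The characteristic polynomial is their product, (x - 4)^2(x - 3)(x - 1)^2.

The rational canonical form is the block-diagonal matrix of companion matrices C(f_i):
R = [[0, -4, 0, 0, 0], [1, 5, 0, 0, 0], [0, 0, 0, 0, 12], [0, 0, 1, 0, -19], [0, 0, 0, 1, 8]].

R = [[0, -4, 0, 0, 0], [1, 5, 0, 0, 0], [0, 0, 0, 0, 12], [0, 0, 1, 0, -19], [0, 0, 0, 1, 8]]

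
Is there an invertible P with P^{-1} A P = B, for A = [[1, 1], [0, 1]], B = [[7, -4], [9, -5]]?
Yes.

Two matrices over a field are similar if and only if they have the same invariant factors.

Both A and B have characteristic polynomial (x - 1)^2 and minimal polynomial (x - 1)^2. Computing further, both have invariant factors (x - 1)^2. Hence A and B are similar.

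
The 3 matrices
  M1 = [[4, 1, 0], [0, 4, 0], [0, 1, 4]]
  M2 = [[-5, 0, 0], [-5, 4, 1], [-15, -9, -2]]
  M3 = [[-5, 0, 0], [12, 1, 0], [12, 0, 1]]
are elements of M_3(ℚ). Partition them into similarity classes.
3 classes: {M1}, {M2}, {M3}

Characteristic polynomials: χ_{M1} = (x - 4)^3, χ_{M2} = (x - 1)^2(x + 5), χ_{M3} = (x - 1)^2(x + 5).

{M1}: invariant factors x - 4, (x - 4)^2.

{M2}: invariant factors (x - 1)^2(x + 5).

{M3}: invariant factors x - 1, (x - 1)(x + 5).

Matrices are similar if and only if their invariant-factor lists agree; the partition into similarity classes is {M1}, {M2}, {M3}.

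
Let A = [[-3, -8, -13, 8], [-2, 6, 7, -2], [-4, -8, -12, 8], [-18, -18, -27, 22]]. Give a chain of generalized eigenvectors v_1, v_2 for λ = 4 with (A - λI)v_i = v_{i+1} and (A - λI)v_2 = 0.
We seek v_1 ∈ ker((A - 4I)^2) \ ker(A - 4I), then set v_{i+1} = (A - 4I) v_i.

One such chain is v_1 = [[-1, 1, -1, -2]]^T, v_2 = [[-4, 1, -4, -9]]^T. Check: (A - 4I) v_2 = [[0, 0, 0, 0]]^T = 0.

v_1 = [[-1, 1, -1, -2]]^T, v_2 = [[-4, 1, -4, -9]]^T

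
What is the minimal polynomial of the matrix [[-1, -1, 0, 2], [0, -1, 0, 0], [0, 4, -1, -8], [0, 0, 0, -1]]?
m_A(x) = (x + 1)^2

The characteristic polynomial factors as (x + 1)^4. The minimal polynomial is ∏(x - λ)^{k_λ} where k_λ is the size of the largest Jordan block at λ.

For λ = -1: rank(A + I) = 1, and the largest Jordan block has size 2 (the smallest k with rank((A + I)^k) = rank((A + I)^(k+1))).

So m_A(x) = (x + 1)^2.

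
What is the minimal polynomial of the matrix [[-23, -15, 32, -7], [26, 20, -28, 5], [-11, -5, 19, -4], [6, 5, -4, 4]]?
m_A(x) = (x - 5)^2

The characteristic polynomial factors as (x - 5)^4. The minimal polynomial is ∏(x - λ)^{k_λ} where k_λ is the size of the largest Jordan block at λ.

For λ = 5: rank(A - 5I) = 2, and the largest Jordan block has size 2 (the smallest k with rank((A - 5I)^k) = rank((A - 5I)^(k+1))).

So m_A(x) = (x - 5)^2.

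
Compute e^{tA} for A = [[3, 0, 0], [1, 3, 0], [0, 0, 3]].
e^{tA} = [[e^{3*t}, 0, 0], [t*e^{3*t}, e^{3*t}, 0], [0, 0, e^{3*t}]]

A has Jordan form J = [[3, 1, 0], [0, 3, 0], [0, 0, 3]] with A = PJP^{-1}, so e^{tA} = P e^{tJ} P^{-1}.

For a Jordan block J_k(λ), e^{tJ_k(λ)} = e^{λt} · (I + tN + t^2 N^2/2! + ... + t^{k-1} N^{k-1}/(k-1)!) where N is the nilpotent superdiagonal part.

Assembling the blocks and conjugating back gives the entries of e^{tA} as shown above.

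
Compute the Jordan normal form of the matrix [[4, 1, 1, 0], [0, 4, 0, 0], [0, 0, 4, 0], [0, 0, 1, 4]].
J = [[4, 1, 0, 0], [0, 4, 0, 0], [0, 0, 4, 1], [0, 0, 0, 4]]

The characteristic polynomial is det(xI - A) = (x - 4)^4, so the eigenvalues are 4 (algebraic multiplicity 4).

For λ = 4: rank(A - 4I) = 2, rank((A - 4I)^2) = 0. The eigenspace has dimension 4 - 2 = 2, so there are 2 Jordan blocks; the rank sequence gives block sizes [2, 2].

Assembling the blocks gives the Jordan form J above.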